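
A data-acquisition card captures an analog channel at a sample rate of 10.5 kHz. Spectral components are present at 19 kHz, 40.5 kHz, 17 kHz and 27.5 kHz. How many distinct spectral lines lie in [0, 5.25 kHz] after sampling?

3

fs/2 = 5.25 kHz.
19 kHz mod fs = 8.5 kHz.
8.5 kHz > fs/2 = 5.25 kHz, folds to fs − 8.5 kHz = 2 kHz.
40.5 kHz mod fs = 9 kHz.
9 kHz > fs/2 = 5.25 kHz, folds to fs − 9 kHz = 1.5 kHz.
17 kHz mod fs = 6.5 kHz.
6.5 kHz > fs/2 = 5.25 kHz, folds to fs − 6.5 kHz = 4 kHz.
27.5 kHz mod fs = 6.5 kHz.
6.5 kHz > fs/2 = 5.25 kHz, folds to fs − 6.5 kHz = 4 kHz.
Distinct values: {1.5 kHz, 2 kHz, 4 kHz} → 3.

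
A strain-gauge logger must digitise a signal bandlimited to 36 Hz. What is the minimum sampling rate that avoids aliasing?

72 Hz

Nyquist rate = 2 × 36 Hz = 72 Hz.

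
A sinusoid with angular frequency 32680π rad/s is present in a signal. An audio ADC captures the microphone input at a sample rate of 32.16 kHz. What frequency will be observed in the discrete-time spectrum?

15.82 kHz

ω = 32680π rad/s → f = ω/(2π) = 16340 Hz = 16.34 kHz.
16.34 kHz > fs/2 = 16.08 kHz, folds to fs − 16.34 kHz = 15.82 kHz.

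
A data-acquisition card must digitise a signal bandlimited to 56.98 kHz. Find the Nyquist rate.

113.96 kHz

Nyquist rate = 2 × 56.98 kHz = 113.96 kHz.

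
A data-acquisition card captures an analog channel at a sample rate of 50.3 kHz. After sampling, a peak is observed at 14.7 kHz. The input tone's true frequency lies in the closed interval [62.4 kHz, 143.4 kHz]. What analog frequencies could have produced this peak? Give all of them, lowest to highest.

65 kHz, 85.9 kHz, 115.3 kHz, 136.2 kHz

Frequencies that alias to 14.7 kHz are k·fs ± 14.7 kHz for integer k ≥ 0.
k=0: 14.7 kHz.
k=1: 35.6 kHz, 65 kHz.
k=2: 85.9 kHz, 115.3 kHz.
k=3: 136.2 kHz, 165.6 kHz.
k=4: 186.5 kHz, 215.9 kHz.
Within [62.4 kHz, 143.4 kHz]: 65 kHz, 85.9 kHz, 115.3 kHz, 136.2 kHz.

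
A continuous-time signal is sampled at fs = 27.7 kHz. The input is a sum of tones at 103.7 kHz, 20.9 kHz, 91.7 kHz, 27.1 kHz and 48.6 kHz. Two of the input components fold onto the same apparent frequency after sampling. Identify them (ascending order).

20.9 kHz, 48.6 kHz

fs/2 = 13.85 kHz.
103.7 kHz mod fs = 20.6 kHz.
20.6 kHz > fs/2 = 13.85 kHz, folds to fs − 20.6 kHz = 7.1 kHz.
20.9 kHz > fs/2 = 13.85 kHz, folds to fs − 20.9 kHz = 6.8 kHz.
91.7 kHz mod fs = 8.6 kHz.
8.6 kHz ≤ fs/2 = 13.85 kHz, appears at 8.6 kHz.
27.1 kHz > fs/2 = 13.85 kHz, folds to fs − 27.1 kHz = 0.6 kHz.
48.6 kHz mod fs = 20.9 kHz.
20.9 kHz > fs/2 = 13.85 kHz, folds to fs − 20.9 kHz = 6.8 kHz.
20.9 kHz and 48.6 kHz both map to 6.8 kHz.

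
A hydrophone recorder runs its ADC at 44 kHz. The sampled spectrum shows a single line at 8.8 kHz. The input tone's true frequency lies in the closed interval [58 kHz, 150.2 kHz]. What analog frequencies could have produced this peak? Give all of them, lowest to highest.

Frequencies that alias to 8.8 kHz are k·fs ± 8.8 kHz for integer k ≥ 0.
k=0: 8.8 kHz.
k=1: 35.2 kHz, 52.8 kHz.
k=2: 79.2 kHz, 96.8 kHz.
k=3: 123.2 kHz, 140.8 kHz.
k=4: 167.2 kHz, 184.8 kHz.
Within [58 kHz, 150.2 kHz]: 79.2 kHz, 96.8 kHz, 123.2 kHz, 140.8 kHz.

79.2 kHz, 96.8 kHz, 123.2 kHz, 140.8 kHz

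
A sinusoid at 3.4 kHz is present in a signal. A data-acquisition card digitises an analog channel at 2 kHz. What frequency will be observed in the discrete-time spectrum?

3.4 kHz mod fs = 1.4 kHz.
1.4 kHz > fs/2 = 1 kHz, folds to fs − 1.4 kHz = 0.6 kHz.

0.6 kHz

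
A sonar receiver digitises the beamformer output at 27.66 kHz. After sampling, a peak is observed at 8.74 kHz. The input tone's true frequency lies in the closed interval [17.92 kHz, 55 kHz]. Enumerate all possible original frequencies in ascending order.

18.92 kHz, 36.4 kHz, 46.58 kHz

Frequencies that alias to 8.74 kHz are k·fs ± 8.74 kHz for integer k ≥ 0.
k=0: 8.74 kHz.
k=1: 18.92 kHz, 36.4 kHz.
k=2: 46.58 kHz, 64.06 kHz.
k=3: 74.24 kHz, 91.72 kHz.
Within [17.92 kHz, 55 kHz]: 18.92 kHz, 36.4 kHz, 46.58 kHz.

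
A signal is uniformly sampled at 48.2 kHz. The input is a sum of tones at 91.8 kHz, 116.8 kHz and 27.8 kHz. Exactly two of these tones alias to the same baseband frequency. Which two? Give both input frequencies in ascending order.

fs/2 = 24.1 kHz.
91.8 kHz mod fs = 43.6 kHz.
43.6 kHz > fs/2 = 24.1 kHz, folds to fs − 43.6 kHz = 4.6 kHz.
116.8 kHz mod fs = 20.4 kHz.
20.4 kHz ≤ fs/2 = 24.1 kHz, appears at 20.4 kHz.
27.8 kHz > fs/2 = 24.1 kHz, folds to fs − 27.8 kHz = 20.4 kHz.
27.8 kHz and 116.8 kHz both map to 20.4 kHz.

27.8 kHz, 116.8 kHz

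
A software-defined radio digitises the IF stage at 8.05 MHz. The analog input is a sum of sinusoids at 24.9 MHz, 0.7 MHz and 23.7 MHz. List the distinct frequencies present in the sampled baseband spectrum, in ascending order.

0.45 MHz, 0.7 MHz, 0.75 MHz

fs/2 = 4.025 MHz.
24.9 MHz mod fs = 0.75 MHz.
0.75 MHz ≤ fs/2 = 4.025 MHz, appears at 0.75 MHz.
0.7 MHz ≤ fs/2 = 4.025 MHz, passes unchanged.
23.7 MHz mod fs = 7.6 MHz.
7.6 MHz > fs/2 = 4.025 MHz, folds to fs − 7.6 MHz = 0.45 MHz.
Distinct values: {0.45 MHz, 0.7 MHz, 0.75 MHz}.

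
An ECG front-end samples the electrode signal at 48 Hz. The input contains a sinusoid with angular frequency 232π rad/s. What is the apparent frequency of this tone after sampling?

20 Hz

ω = 232π rad/s → f = ω/(2π) = 116 Hz.
116 Hz mod fs = 20 Hz.
20 Hz ≤ fs/2 = 24 Hz, appears at 20 Hz.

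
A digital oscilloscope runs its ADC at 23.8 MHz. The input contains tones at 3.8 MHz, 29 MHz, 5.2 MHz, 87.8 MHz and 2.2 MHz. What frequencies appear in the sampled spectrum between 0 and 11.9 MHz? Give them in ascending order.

fs/2 = 11.9 MHz.
3.8 MHz ≤ fs/2 = 11.9 MHz, passes unchanged.
29 MHz mod fs = 5.2 MHz.
5.2 MHz ≤ fs/2 = 11.9 MHz, appears at 5.2 MHz.
5.2 MHz ≤ fs/2 = 11.9 MHz, passes unchanged.
87.8 MHz mod fs = 16.4 MHz.
16.4 MHz > fs/2 = 11.9 MHz, folds to fs − 16.4 MHz = 7.4 MHz.
2.2 MHz ≤ fs/2 = 11.9 MHz, passes unchanged.
Distinct values: {2.2 MHz, 3.8 MHz, 5.2 MHz, 7.4 MHz}.

2.2 MHz, 3.8 MHz, 5.2 MHz, 7.4 MHz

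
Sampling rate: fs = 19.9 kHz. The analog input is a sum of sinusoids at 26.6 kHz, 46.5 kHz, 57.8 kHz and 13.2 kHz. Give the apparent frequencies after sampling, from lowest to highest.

1.9 kHz, 6.7 kHz

fs/2 = 9.95 kHz.
26.6 kHz mod fs = 6.7 kHz.
6.7 kHz ≤ fs/2 = 9.95 kHz, appears at 6.7 kHz.
46.5 kHz mod fs = 6.7 kHz.
6.7 kHz ≤ fs/2 = 9.95 kHz, appears at 6.7 kHz.
57.8 kHz mod fs = 18 kHz.
18 kHz > fs/2 = 9.95 kHz, folds to fs − 18 kHz = 1.9 kHz.
13.2 kHz > fs/2 = 9.95 kHz, folds to fs − 13.2 kHz = 6.7 kHz.
Distinct values: {1.9 kHz, 6.7 kHz}.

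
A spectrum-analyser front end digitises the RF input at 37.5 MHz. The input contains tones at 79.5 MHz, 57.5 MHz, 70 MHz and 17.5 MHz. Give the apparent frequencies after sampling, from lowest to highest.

4.5 MHz, 5 MHz, 17.5 MHz

fs/2 = 18.75 MHz.
79.5 MHz mod fs = 4.5 MHz.
4.5 MHz ≤ fs/2 = 18.75 MHz, appears at 4.5 MHz.
57.5 MHz mod fs = 20 MHz.
20 MHz > fs/2 = 18.75 MHz, folds to fs − 20 MHz = 17.5 MHz.
70 MHz mod fs = 32.5 MHz.
32.5 MHz > fs/2 = 18.75 MHz, folds to fs − 32.5 MHz = 5 MHz.
17.5 MHz ≤ fs/2 = 18.75 MHz, passes unchanged.
Distinct values: {4.5 MHz, 5 MHz, 17.5 MHz}.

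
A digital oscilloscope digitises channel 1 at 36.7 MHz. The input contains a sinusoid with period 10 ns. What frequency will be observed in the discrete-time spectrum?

T = 10 ns → f = 1/T = 100 MHz.
100 MHz mod fs = 26.6 MHz.
26.6 MHz > fs/2 = 18.35 MHz, folds to fs − 26.6 MHz = 10.1 MHz.

10.1 MHz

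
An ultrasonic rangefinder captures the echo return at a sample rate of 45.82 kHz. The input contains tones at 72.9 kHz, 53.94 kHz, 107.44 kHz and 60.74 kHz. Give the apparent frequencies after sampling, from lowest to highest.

fs/2 = 22.91 kHz.
72.9 kHz mod fs = 27.08 kHz.
27.08 kHz > fs/2 = 22.91 kHz, folds to fs − 27.08 kHz = 18.74 kHz.
53.94 kHz mod fs = 8.12 kHz.
8.12 kHz ≤ fs/2 = 22.91 kHz, appears at 8.12 kHz.
107.44 kHz mod fs = 15.8 kHz.
15.8 kHz ≤ fs/2 = 22.91 kHz, appears at 15.8 kHz.
60.74 kHz mod fs = 14.92 kHz.
14.92 kHz ≤ fs/2 = 22.91 kHz, appears at 14.92 kHz.
Distinct values: {8.12 kHz, 14.92 kHz, 15.8 kHz, 18.74 kHz}.

8.12 kHz, 14.92 kHz, 15.8 kHz, 18.74 kHz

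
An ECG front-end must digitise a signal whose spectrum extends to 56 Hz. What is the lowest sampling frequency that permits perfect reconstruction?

112 Hz

Nyquist rate = 2 × 56 Hz = 112 Hz.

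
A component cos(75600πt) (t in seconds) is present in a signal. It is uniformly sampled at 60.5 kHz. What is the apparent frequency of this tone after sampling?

22.7 kHz

ω = 75600π rad/s → f = ω/(2π) = 37800 Hz = 37.8 kHz.
37.8 kHz > fs/2 = 30.25 kHz, folds to fs − 37.8 kHz = 22.7 kHz.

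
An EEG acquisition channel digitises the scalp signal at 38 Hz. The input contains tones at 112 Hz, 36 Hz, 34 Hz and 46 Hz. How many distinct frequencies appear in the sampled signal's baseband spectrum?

fs/2 = 19 Hz.
112 Hz mod fs = 36 Hz.
36 Hz > fs/2 = 19 Hz, folds to fs − 36 Hz = 2 Hz.
36 Hz > fs/2 = 19 Hz, folds to fs − 36 Hz = 2 Hz.
34 Hz > fs/2 = 19 Hz, folds to fs − 34 Hz = 4 Hz.
46 Hz mod fs = 8 Hz.
8 Hz ≤ fs/2 = 19 Hz, appears at 8 Hz.
Distinct values: {2 Hz, 4 Hz, 8 Hz} → 3.

3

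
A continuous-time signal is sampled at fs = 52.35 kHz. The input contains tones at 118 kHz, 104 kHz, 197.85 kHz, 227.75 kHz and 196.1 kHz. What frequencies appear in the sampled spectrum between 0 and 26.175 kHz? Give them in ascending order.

fs/2 = 26.175 kHz.
118 kHz mod fs = 13.3 kHz.
13.3 kHz ≤ fs/2 = 26.175 kHz, appears at 13.3 kHz.
104 kHz mod fs = 51.65 kHz.
51.65 kHz > fs/2 = 26.175 kHz, folds to fs − 51.65 kHz = 0.7 kHz.
197.85 kHz mod fs = 40.8 kHz.
40.8 kHz > fs/2 = 26.175 kHz, folds to fs − 40.8 kHz = 11.55 kHz.
227.75 kHz mod fs = 18.35 kHz.
18.35 kHz ≤ fs/2 = 26.175 kHz, appears at 18.35 kHz.
196.1 kHz mod fs = 39.05 kHz.
39.05 kHz > fs/2 = 26.175 kHz, folds to fs − 39.05 kHz = 13.3 kHz.
Distinct values: {0.7 kHz, 11.55 kHz, 13.3 kHz, 18.35 kHz}.

0.7 kHz, 11.55 kHz, 13.3 kHz, 18.35 kHz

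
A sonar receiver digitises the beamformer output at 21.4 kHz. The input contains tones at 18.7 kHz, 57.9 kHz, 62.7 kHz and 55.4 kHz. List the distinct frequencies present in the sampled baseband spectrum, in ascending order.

1.5 kHz, 2.7 kHz, 6.3 kHz, 8.8 kHz

fs/2 = 10.7 kHz.
18.7 kHz > fs/2 = 10.7 kHz, folds to fs − 18.7 kHz = 2.7 kHz.
57.9 kHz mod fs = 15.1 kHz.
15.1 kHz > fs/2 = 10.7 kHz, folds to fs − 15.1 kHz = 6.3 kHz.
62.7 kHz mod fs = 19.9 kHz.
19.9 kHz > fs/2 = 10.7 kHz, folds to fs − 19.9 kHz = 1.5 kHz.
55.4 kHz mod fs = 12.6 kHz.
12.6 kHz > fs/2 = 10.7 kHz, folds to fs − 12.6 kHz = 8.8 kHz.
Distinct values: {1.5 kHz, 2.7 kHz, 6.3 kHz, 8.8 kHz}.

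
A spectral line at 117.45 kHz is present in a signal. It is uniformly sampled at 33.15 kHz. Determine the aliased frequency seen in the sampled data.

15.15 kHz

117.45 kHz mod fs = 18 kHz.
18 kHz > fs/2 = 16.575 kHz, folds to fs − 18 kHz = 15.15 kHz.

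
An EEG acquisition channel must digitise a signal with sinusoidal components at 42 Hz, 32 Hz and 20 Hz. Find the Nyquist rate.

84 Hz

Highest-frequency component: 42 Hz.
Nyquist rate = 2 × 42 Hz = 84 Hz.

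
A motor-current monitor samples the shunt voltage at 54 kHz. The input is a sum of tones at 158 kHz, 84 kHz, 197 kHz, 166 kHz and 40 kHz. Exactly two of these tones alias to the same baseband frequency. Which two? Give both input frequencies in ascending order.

158 kHz, 166 kHz

fs/2 = 27 kHz.
158 kHz mod fs = 50 kHz.
50 kHz > fs/2 = 27 kHz, folds to fs − 50 kHz = 4 kHz.
84 kHz mod fs = 30 kHz.
30 kHz > fs/2 = 27 kHz, folds to fs − 30 kHz = 24 kHz.
197 kHz mod fs = 35 kHz.
35 kHz > fs/2 = 27 kHz, folds to fs − 35 kHz = 19 kHz.
166 kHz mod fs = 4 kHz.
4 kHz ≤ fs/2 = 27 kHz, appears at 4 kHz.
40 kHz > fs/2 = 27 kHz, folds to fs − 40 kHz = 14 kHz.
158 kHz and 166 kHz both map to 4 kHz.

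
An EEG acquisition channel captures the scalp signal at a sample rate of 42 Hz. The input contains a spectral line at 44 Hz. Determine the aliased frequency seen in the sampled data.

44 Hz mod fs = 2 Hz.
2 Hz ≤ fs/2 = 21 Hz, appears at 2 Hz.

2 Hz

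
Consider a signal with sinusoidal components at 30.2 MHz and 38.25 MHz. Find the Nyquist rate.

Highest-frequency component: 38.25 MHz.
Nyquist rate = 2 × 38.25 MHz = 76.5 MHz.

76.5 MHz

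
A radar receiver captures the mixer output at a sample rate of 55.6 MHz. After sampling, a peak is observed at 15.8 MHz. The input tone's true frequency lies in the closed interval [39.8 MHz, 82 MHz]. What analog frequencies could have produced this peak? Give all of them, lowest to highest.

Frequencies that alias to 15.8 MHz are k·fs ± 15.8 MHz for integer k ≥ 0.
k=0: 15.8 MHz.
k=1: 39.8 MHz, 71.4 MHz.
k=2: 95.4 MHz, 127 MHz.
Within [39.8 MHz, 82 MHz]: 39.8 MHz, 71.4 MHz.

39.8 MHz, 71.4 MHz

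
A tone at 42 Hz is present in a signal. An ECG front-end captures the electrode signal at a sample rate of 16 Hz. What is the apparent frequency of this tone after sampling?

6 Hz

42 Hz mod fs = 10 Hz.
10 Hz > fs/2 = 8 Hz, folds to fs − 10 Hz = 6 Hz.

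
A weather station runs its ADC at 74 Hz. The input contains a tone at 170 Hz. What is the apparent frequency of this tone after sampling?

170 Hz mod fs = 22 Hz.
22 Hz ≤ fs/2 = 37 Hz, appears at 22 Hz.

22 Hz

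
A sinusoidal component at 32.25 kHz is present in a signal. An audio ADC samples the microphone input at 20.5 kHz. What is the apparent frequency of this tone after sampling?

8.75 kHz

32.25 kHz mod fs = 11.75 kHz.
11.75 kHz > fs/2 = 10.25 kHz, folds to fs − 11.75 kHz = 8.75 kHz.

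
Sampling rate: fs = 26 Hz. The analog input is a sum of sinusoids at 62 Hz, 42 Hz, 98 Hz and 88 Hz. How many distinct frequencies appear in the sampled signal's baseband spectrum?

2

fs/2 = 13 Hz.
62 Hz mod fs = 10 Hz.
10 Hz ≤ fs/2 = 13 Hz, appears at 10 Hz.
42 Hz mod fs = 16 Hz.
16 Hz > fs/2 = 13 Hz, folds to fs − 16 Hz = 10 Hz.
98 Hz mod fs = 20 Hz.
20 Hz > fs/2 = 13 Hz, folds to fs − 20 Hz = 6 Hz.
88 Hz mod fs = 10 Hz.
10 Hz ≤ fs/2 = 13 Hz, appears at 10 Hz.
Distinct values: {6 Hz, 10 Hz} → 2.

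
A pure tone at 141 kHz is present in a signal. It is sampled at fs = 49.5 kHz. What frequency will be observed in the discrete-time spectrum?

7.5 kHz

141 kHz mod fs = 42 kHz.
42 kHz > fs/2 = 24.75 kHz, folds to fs − 42 kHz = 7.5 kHz.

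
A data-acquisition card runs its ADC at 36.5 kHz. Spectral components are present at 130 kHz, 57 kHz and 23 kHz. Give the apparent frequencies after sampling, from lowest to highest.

fs/2 = 18.25 kHz.
130 kHz mod fs = 20.5 kHz.
20.5 kHz > fs/2 = 18.25 kHz, folds to fs − 20.5 kHz = 16 kHz.
57 kHz mod fs = 20.5 kHz.
20.5 kHz > fs/2 = 18.25 kHz, folds to fs − 20.5 kHz = 16 kHz.
23 kHz > fs/2 = 18.25 kHz, folds to fs − 23 kHz = 13.5 kHz.
Distinct values: {13.5 kHz, 16 kHz}.

13.5 kHz, 16 kHz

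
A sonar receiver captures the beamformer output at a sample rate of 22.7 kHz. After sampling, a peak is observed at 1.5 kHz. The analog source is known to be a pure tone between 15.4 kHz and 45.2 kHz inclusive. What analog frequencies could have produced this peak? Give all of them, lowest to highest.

21.2 kHz, 24.2 kHz, 43.9 kHz

Frequencies that alias to 1.5 kHz are k·fs ± 1.5 kHz for integer k ≥ 0.
k=0: 1.5 kHz.
k=1: 21.2 kHz, 24.2 kHz.
k=2: 43.9 kHz, 46.9 kHz.
k=3: 66.6 kHz, 69.6 kHz.
Within [15.4 kHz, 45.2 kHz]: 21.2 kHz, 24.2 kHz, 43.9 kHz.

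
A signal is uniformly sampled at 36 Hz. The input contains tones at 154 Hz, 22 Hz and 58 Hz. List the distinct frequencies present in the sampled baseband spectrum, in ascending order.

10 Hz, 14 Hz

fs/2 = 18 Hz.
154 Hz mod fs = 10 Hz.
10 Hz ≤ fs/2 = 18 Hz, appears at 10 Hz.
22 Hz > fs/2 = 18 Hz, folds to fs − 22 Hz = 14 Hz.
58 Hz mod fs = 22 Hz.
22 Hz > fs/2 = 18 Hz, folds to fs − 22 Hz = 14 Hz.
Distinct values: {10 Hz, 14 Hz}.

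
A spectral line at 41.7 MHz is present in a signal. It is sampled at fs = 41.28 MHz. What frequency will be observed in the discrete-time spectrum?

0.42 MHz

41.7 MHz mod fs = 0.42 MHz.
0.42 MHz ≤ fs/2 = 20.64 MHz, appears at 0.42 MHz.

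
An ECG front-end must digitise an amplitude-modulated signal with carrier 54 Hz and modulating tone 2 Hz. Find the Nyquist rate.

112 Hz

AM sidebands sit at fc ± fm = 52 Hz and 56 Hz.
Highest-frequency component: 56 Hz.
Nyquist rate = 2 × 56 Hz = 112 Hz.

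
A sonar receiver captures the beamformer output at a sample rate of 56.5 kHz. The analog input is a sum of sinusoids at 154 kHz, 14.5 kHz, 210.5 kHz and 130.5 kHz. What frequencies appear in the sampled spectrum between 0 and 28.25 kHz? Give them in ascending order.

14.5 kHz, 15.5 kHz, 17.5 kHz

fs/2 = 28.25 kHz.
154 kHz mod fs = 41 kHz.
41 kHz > fs/2 = 28.25 kHz, folds to fs − 41 kHz = 15.5 kHz.
14.5 kHz ≤ fs/2 = 28.25 kHz, passes unchanged.
210.5 kHz mod fs = 41 kHz.
41 kHz > fs/2 = 28.25 kHz, folds to fs − 41 kHz = 15.5 kHz.
130.5 kHz mod fs = 17.5 kHz.
17.5 kHz ≤ fs/2 = 28.25 kHz, appears at 17.5 kHz.
Distinct values: {14.5 kHz, 15.5 kHz, 17.5 kHz}.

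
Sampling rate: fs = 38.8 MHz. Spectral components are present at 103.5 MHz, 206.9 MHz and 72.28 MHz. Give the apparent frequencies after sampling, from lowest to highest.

5.32 MHz, 12.9 MHz

fs/2 = 19.4 MHz.
103.5 MHz mod fs = 25.9 MHz.
25.9 MHz > fs/2 = 19.4 MHz, folds to fs − 25.9 MHz = 12.9 MHz.
206.9 MHz mod fs = 12.9 MHz.
12.9 MHz ≤ fs/2 = 19.4 MHz, appears at 12.9 MHz.
72.28 MHz mod fs = 33.48 MHz.
33.48 MHz > fs/2 = 19.4 MHz, folds to fs − 33.48 MHz = 5.32 MHz.
Distinct values: {5.32 MHz, 12.9 MHz}.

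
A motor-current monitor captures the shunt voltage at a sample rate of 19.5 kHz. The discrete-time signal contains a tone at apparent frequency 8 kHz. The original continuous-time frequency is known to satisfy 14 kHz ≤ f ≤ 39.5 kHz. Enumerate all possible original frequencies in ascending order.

Frequencies that alias to 8 kHz are k·fs ± 8 kHz for integer k ≥ 0.
k=0: 8 kHz.
k=1: 11.5 kHz, 27.5 kHz.
k=2: 31 kHz, 47 kHz.
k=3: 50.5 kHz, 66.5 kHz.
Within [14 kHz, 39.5 kHz]: 27.5 kHz, 31 kHz.

27.5 kHz, 31 kHz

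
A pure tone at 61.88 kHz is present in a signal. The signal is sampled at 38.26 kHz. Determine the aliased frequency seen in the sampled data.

14.64 kHz

61.88 kHz mod fs = 23.62 kHz.
23.62 kHz > fs/2 = 19.13 kHz, folds to fs − 23.62 kHz = 14.64 kHz.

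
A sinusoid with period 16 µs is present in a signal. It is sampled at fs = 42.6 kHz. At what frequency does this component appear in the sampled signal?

T = 16 µs → f = 1/T = 62.5 kHz.
62.5 kHz mod fs = 19.9 kHz.
19.9 kHz ≤ fs/2 = 21.3 kHz, appears at 19.9 kHz.

19.9 kHz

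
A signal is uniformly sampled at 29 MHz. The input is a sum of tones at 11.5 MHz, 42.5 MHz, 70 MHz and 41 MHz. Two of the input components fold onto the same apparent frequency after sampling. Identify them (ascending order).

41 MHz, 70 MHz

fs/2 = 14.5 MHz.
11.5 MHz ≤ fs/2 = 14.5 MHz, passes unchanged.
42.5 MHz mod fs = 13.5 MHz.
13.5 MHz ≤ fs/2 = 14.5 MHz, appears at 13.5 MHz.
70 MHz mod fs = 12 MHz.
12 MHz ≤ fs/2 = 14.5 MHz, appears at 12 MHz.
41 MHz mod fs = 12 MHz.
12 MHz ≤ fs/2 = 14.5 MHz, appears at 12 MHz.
41 MHz and 70 MHz both map to 12 MHz.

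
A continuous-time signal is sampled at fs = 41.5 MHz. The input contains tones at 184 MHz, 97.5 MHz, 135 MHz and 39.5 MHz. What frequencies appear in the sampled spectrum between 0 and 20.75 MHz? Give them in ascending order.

fs/2 = 20.75 MHz.
184 MHz mod fs = 18 MHz.
18 MHz ≤ fs/2 = 20.75 MHz, appears at 18 MHz.
97.5 MHz mod fs = 14.5 MHz.
14.5 MHz ≤ fs/2 = 20.75 MHz, appears at 14.5 MHz.
135 MHz mod fs = 10.5 MHz.
10.5 MHz ≤ fs/2 = 20.75 MHz, appears at 10.5 MHz.
39.5 MHz > fs/2 = 20.75 MHz, folds to fs − 39.5 MHz = 2 MHz.
Distinct values: {2 MHz, 10.5 MHz, 14.5 MHz, 18 MHz}.

2 MHz, 10.5 MHz, 14.5 MHz, 18 MHz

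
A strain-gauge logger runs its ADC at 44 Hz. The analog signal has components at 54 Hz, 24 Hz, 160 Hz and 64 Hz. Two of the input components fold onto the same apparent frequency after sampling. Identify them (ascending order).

24 Hz, 64 Hz

fs/2 = 22 Hz.
54 Hz mod fs = 10 Hz.
10 Hz ≤ fs/2 = 22 Hz, appears at 10 Hz.
24 Hz > fs/2 = 22 Hz, folds to fs − 24 Hz = 20 Hz.
160 Hz mod fs = 28 Hz.
28 Hz > fs/2 = 22 Hz, folds to fs − 28 Hz = 16 Hz.
64 Hz mod fs = 20 Hz.
20 Hz ≤ fs/2 = 22 Hz, appears at 20 Hz.
24 Hz and 64 Hz both map to 20 Hz.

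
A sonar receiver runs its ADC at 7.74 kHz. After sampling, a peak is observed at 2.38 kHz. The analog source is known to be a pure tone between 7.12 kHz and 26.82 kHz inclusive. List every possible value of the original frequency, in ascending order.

10.12 kHz, 13.1 kHz, 17.86 kHz, 20.84 kHz, 25.6 kHz

Frequencies that alias to 2.38 kHz are k·fs ± 2.38 kHz for integer k ≥ 0.
k=0: 2.38 kHz.
k=1: 5.36 kHz, 10.12 kHz.
k=2: 13.1 kHz, 17.86 kHz.
k=3: 20.84 kHz, 25.6 kHz.
k=4: 28.58 kHz, 33.34 kHz.
Within [7.12 kHz, 26.82 kHz]: 10.12 kHz, 13.1 kHz, 17.86 kHz, 20.84 kHz, 25.6 kHz.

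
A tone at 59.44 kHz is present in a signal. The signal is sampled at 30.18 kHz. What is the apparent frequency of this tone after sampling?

59.44 kHz mod fs = 29.26 kHz.
29.26 kHz > fs/2 = 15.09 kHz, folds to fs − 29.26 kHz = 0.92 kHz.

0.92 kHz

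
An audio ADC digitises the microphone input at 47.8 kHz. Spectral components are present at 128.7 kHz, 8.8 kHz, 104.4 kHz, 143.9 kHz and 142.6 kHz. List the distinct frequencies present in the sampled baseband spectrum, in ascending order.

0.5 kHz, 0.8 kHz, 8.8 kHz, 14.7 kHz

fs/2 = 23.9 kHz.
128.7 kHz mod fs = 33.1 kHz.
33.1 kHz > fs/2 = 23.9 kHz, folds to fs − 33.1 kHz = 14.7 kHz.
8.8 kHz ≤ fs/2 = 23.9 kHz, passes unchanged.
104.4 kHz mod fs = 8.8 kHz.
8.8 kHz ≤ fs/2 = 23.9 kHz, appears at 8.8 kHz.
143.9 kHz mod fs = 0.5 kHz.
0.5 kHz ≤ fs/2 = 23.9 kHz, appears at 0.5 kHz.
142.6 kHz mod fs = 47 kHz.
47 kHz > fs/2 = 23.9 kHz, folds to fs − 47 kHz = 0.8 kHz.
Distinct values: {0.5 kHz, 0.8 kHz, 8.8 kHz, 14.7 kHz}.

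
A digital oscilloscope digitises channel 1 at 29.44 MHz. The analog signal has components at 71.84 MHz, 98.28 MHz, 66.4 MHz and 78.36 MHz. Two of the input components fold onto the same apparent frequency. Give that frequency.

9.96 MHz

fs/2 = 14.72 MHz.
71.84 MHz mod fs = 12.96 MHz.
12.96 MHz ≤ fs/2 = 14.72 MHz, appears at 12.96 MHz.
98.28 MHz mod fs = 9.96 MHz.
9.96 MHz ≤ fs/2 = 14.72 MHz, appears at 9.96 MHz.
66.4 MHz mod fs = 7.52 MHz.
7.52 MHz ≤ fs/2 = 14.72 MHz, appears at 7.52 MHz.
78.36 MHz mod fs = 19.48 MHz.
19.48 MHz > fs/2 = 14.72 MHz, folds to fs − 19.48 MHz = 9.96 MHz.
78.36 MHz and 98.28 MHz both map to 9.96 MHz.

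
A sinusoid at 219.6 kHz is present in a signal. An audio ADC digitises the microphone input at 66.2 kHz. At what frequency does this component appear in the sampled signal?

219.6 kHz mod fs = 21 kHz.
21 kHz ≤ fs/2 = 33.1 kHz, appears at 21 kHz.

21 kHz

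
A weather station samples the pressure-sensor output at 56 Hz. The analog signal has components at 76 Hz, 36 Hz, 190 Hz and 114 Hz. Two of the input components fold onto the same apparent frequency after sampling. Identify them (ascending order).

36 Hz, 76 Hz

fs/2 = 28 Hz.
76 Hz mod fs = 20 Hz.
20 Hz ≤ fs/2 = 28 Hz, appears at 20 Hz.
36 Hz > fs/2 = 28 Hz, folds to fs − 36 Hz = 20 Hz.
190 Hz mod fs = 22 Hz.
22 Hz ≤ fs/2 = 28 Hz, appears at 22 Hz.
114 Hz mod fs = 2 Hz.
2 Hz ≤ fs/2 = 28 Hz, appears at 2 Hz.
36 Hz and 76 Hz both map to 20 Hz.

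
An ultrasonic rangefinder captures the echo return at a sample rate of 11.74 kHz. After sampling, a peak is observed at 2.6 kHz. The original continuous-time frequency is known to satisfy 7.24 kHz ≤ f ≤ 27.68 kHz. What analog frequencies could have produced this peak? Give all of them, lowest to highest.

9.14 kHz, 14.34 kHz, 20.88 kHz, 26.08 kHz

Frequencies that alias to 2.6 kHz are k·fs ± 2.6 kHz for integer k ≥ 0.
k=0: 2.6 kHz.
k=1: 9.14 kHz, 14.34 kHz.
k=2: 20.88 kHz, 26.08 kHz.
k=3: 32.62 kHz, 37.82 kHz.
Within [7.24 kHz, 27.68 kHz]: 9.14 kHz, 14.34 kHz, 20.88 kHz, 26.08 kHz.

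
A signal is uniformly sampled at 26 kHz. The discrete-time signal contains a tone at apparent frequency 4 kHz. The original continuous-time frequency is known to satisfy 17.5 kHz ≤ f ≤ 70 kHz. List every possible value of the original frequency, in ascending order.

Frequencies that alias to 4 kHz are k·fs ± 4 kHz for integer k ≥ 0.
k=0: 4 kHz.
k=1: 22 kHz, 30 kHz.
k=2: 48 kHz, 56 kHz.
k=3: 74 kHz, 82 kHz.
Within [17.5 kHz, 70 kHz]: 22 kHz, 30 kHz, 48 kHz, 56 kHz.

22 kHz, 30 kHz, 48 kHz, 56 kHz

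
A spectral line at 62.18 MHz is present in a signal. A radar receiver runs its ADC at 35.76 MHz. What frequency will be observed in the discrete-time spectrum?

62.18 MHz mod fs = 26.42 MHz.
26.42 MHz > fs/2 = 17.88 MHz, folds to fs − 26.42 MHz = 9.34 MHz.

9.34 MHz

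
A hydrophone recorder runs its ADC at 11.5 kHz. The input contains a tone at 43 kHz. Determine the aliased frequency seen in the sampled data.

3 kHz

43 kHz mod fs = 8.5 kHz.
8.5 kHz > fs/2 = 5.75 kHz, folds to fs − 8.5 kHz = 3 kHz.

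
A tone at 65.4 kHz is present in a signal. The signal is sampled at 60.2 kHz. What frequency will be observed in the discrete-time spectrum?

5.2 kHz

65.4 kHz mod fs = 5.2 kHz.
5.2 kHz ≤ fs/2 = 30.1 kHz, appears at 5.2 kHz.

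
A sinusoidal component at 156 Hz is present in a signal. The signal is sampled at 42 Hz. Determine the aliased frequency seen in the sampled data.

156 Hz mod fs = 30 Hz.
30 Hz > fs/2 = 21 Hz, folds to fs − 30 Hz = 12 Hz.

12 Hz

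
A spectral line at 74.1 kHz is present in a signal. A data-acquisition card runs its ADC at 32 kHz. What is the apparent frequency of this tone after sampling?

74.1 kHz mod fs = 10.1 kHz.
10.1 kHz ≤ fs/2 = 16 kHz, appears at 10.1 kHz.

10.1 kHz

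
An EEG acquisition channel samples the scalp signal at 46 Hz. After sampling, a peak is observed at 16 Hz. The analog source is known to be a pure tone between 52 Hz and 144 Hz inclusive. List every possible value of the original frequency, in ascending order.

Frequencies that alias to 16 Hz are k·fs ± 16 Hz for integer k ≥ 0.
k=0: 16 Hz.
k=1: 30 Hz, 62 Hz.
k=2: 76 Hz, 108 Hz.
k=3: 122 Hz, 154 Hz.
k=4: 168 Hz, 200 Hz.
Within [52 Hz, 144 Hz]: 62 Hz, 76 Hz, 108 Hz, 122 Hz.

62 Hz, 76 Hz, 108 Hz, 122 Hz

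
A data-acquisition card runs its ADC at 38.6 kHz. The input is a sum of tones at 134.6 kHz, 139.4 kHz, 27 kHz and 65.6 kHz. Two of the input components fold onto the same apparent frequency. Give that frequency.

fs/2 = 19.3 kHz.
134.6 kHz mod fs = 18.8 kHz.
18.8 kHz ≤ fs/2 = 19.3 kHz, appears at 18.8 kHz.
139.4 kHz mod fs = 23.6 kHz.
23.6 kHz > fs/2 = 19.3 kHz, folds to fs − 23.6 kHz = 15 kHz.
27 kHz > fs/2 = 19.3 kHz, folds to fs − 27 kHz = 11.6 kHz.
65.6 kHz mod fs = 27 kHz.
27 kHz > fs/2 = 19.3 kHz, folds to fs − 27 kHz = 11.6 kHz.
27 kHz and 65.6 kHz both map to 11.6 kHz.

11.6 kHz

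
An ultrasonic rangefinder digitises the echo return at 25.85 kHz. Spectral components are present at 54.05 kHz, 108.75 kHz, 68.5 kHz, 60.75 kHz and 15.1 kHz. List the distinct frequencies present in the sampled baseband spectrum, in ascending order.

fs/2 = 12.925 kHz.
54.05 kHz mod fs = 2.35 kHz.
2.35 kHz ≤ fs/2 = 12.925 kHz, appears at 2.35 kHz.
108.75 kHz mod fs = 5.35 kHz.
5.35 kHz ≤ fs/2 = 12.925 kHz, appears at 5.35 kHz.
68.5 kHz mod fs = 16.8 kHz.
16.8 kHz > fs/2 = 12.925 kHz, folds to fs − 16.8 kHz = 9.05 kHz.
60.75 kHz mod fs = 9.05 kHz.
9.05 kHz ≤ fs/2 = 12.925 kHz, appears at 9.05 kHz.
15.1 kHz > fs/2 = 12.925 kHz, folds to fs − 15.1 kHz = 10.75 kHz.
Distinct values: {2.35 kHz, 5.35 kHz, 9.05 kHz, 10.75 kHz}.

2.35 kHz, 5.35 kHz, 9.05 kHz, 10.75 kHz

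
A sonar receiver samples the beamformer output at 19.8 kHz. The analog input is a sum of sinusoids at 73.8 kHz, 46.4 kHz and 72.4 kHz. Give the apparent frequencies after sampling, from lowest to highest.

fs/2 = 9.9 kHz.
73.8 kHz mod fs = 14.4 kHz.
14.4 kHz > fs/2 = 9.9 kHz, folds to fs − 14.4 kHz = 5.4 kHz.
46.4 kHz mod fs = 6.8 kHz.
6.8 kHz ≤ fs/2 = 9.9 kHz, appears at 6.8 kHz.
72.4 kHz mod fs = 13 kHz.
13 kHz > fs/2 = 9.9 kHz, folds to fs − 13 kHz = 6.8 kHz.
Distinct values: {5.4 kHz, 6.8 kHz}.

5.4 kHz, 6.8 kHz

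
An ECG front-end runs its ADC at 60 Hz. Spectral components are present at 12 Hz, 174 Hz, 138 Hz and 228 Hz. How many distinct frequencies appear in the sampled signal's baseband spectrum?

fs/2 = 30 Hz.
12 Hz ≤ fs/2 = 30 Hz, passes unchanged.
174 Hz mod fs = 54 Hz.
54 Hz > fs/2 = 30 Hz, folds to fs − 54 Hz = 6 Hz.
138 Hz mod fs = 18 Hz.
18 Hz ≤ fs/2 = 30 Hz, appears at 18 Hz.
228 Hz mod fs = 48 Hz.
48 Hz > fs/2 = 30 Hz, folds to fs − 48 Hz = 12 Hz.
Distinct values: {6 Hz, 12 Hz, 18 Hz} → 3.

3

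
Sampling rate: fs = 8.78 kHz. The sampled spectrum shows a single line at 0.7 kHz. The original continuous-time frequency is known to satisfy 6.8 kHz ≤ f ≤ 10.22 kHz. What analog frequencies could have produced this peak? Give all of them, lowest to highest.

Frequencies that alias to 0.7 kHz are k·fs ± 0.7 kHz for integer k ≥ 0.
k=0: 0.7 kHz.
k=1: 8.08 kHz, 9.48 kHz.
k=2: 16.86 kHz, 18.26 kHz.
Within [6.8 kHz, 10.22 kHz]: 8.08 kHz, 9.48 kHz.

8.08 kHz, 9.48 kHz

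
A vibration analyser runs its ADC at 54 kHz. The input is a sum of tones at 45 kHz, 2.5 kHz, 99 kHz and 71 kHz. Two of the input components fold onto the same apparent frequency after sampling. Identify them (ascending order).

45 kHz, 99 kHz

fs/2 = 27 kHz.
45 kHz > fs/2 = 27 kHz, folds to fs − 45 kHz = 9 kHz.
2.5 kHz ≤ fs/2 = 27 kHz, passes unchanged.
99 kHz mod fs = 45 kHz.
45 kHz > fs/2 = 27 kHz, folds to fs − 45 kHz = 9 kHz.
71 kHz mod fs = 17 kHz.
17 kHz ≤ fs/2 = 27 kHz, appears at 17 kHz.
45 kHz and 99 kHz both map to 9 kHz.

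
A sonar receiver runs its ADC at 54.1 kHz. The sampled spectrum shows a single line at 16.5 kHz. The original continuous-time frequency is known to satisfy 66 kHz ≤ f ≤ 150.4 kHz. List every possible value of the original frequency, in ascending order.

Frequencies that alias to 16.5 kHz are k·fs ± 16.5 kHz for integer k ≥ 0.
k=0: 16.5 kHz.
k=1: 37.6 kHz, 70.6 kHz.
k=2: 91.7 kHz, 124.7 kHz.
k=3: 145.8 kHz, 178.8 kHz.
k=4: 199.9 kHz, 232.9 kHz.
Within [66 kHz, 150.4 kHz]: 70.6 kHz, 91.7 kHz, 124.7 kHz, 145.8 kHz.

70.6 kHz, 91.7 kHz, 124.7 kHz, 145.8 kHz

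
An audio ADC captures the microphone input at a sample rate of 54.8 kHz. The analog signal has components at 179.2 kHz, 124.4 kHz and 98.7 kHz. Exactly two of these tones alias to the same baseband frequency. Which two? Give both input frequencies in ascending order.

fs/2 = 27.4 kHz.
179.2 kHz mod fs = 14.8 kHz.
14.8 kHz ≤ fs/2 = 27.4 kHz, appears at 14.8 kHz.
124.4 kHz mod fs = 14.8 kHz.
14.8 kHz ≤ fs/2 = 27.4 kHz, appears at 14.8 kHz.
98.7 kHz mod fs = 43.9 kHz.
43.9 kHz > fs/2 = 27.4 kHz, folds to fs − 43.9 kHz = 10.9 kHz.
124.4 kHz and 179.2 kHz both map to 14.8 kHz.

124.4 kHz, 179.2 kHz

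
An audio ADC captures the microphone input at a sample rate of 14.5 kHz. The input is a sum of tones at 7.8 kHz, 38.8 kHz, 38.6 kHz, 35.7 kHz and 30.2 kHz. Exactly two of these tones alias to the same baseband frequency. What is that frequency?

fs/2 = 7.25 kHz.
7.8 kHz > fs/2 = 7.25 kHz, folds to fs − 7.8 kHz = 6.7 kHz.
38.8 kHz mod fs = 9.8 kHz.
9.8 kHz > fs/2 = 7.25 kHz, folds to fs − 9.8 kHz = 4.7 kHz.
38.6 kHz mod fs = 9.6 kHz.
9.6 kHz > fs/2 = 7.25 kHz, folds to fs − 9.6 kHz = 4.9 kHz.
35.7 kHz mod fs = 6.7 kHz.
6.7 kHz ≤ fs/2 = 7.25 kHz, appears at 6.7 kHz.
30.2 kHz mod fs = 1.2 kHz.
1.2 kHz ≤ fs/2 = 7.25 kHz, appears at 1.2 kHz.
7.8 kHz and 35.7 kHz both map to 6.7 kHz.

6.7 kHz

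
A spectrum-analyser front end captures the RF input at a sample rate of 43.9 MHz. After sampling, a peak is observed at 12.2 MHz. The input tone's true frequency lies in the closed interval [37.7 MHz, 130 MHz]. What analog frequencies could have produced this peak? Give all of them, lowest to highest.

Frequencies that alias to 12.2 MHz are k·fs ± 12.2 MHz for integer k ≥ 0.
k=0: 12.2 MHz.
k=1: 31.7 MHz, 56.1 MHz.
k=2: 75.6 MHz, 100 MHz.
k=3: 119.5 MHz, 143.9 MHz.
k=4: 163.4 MHz, 187.8 MHz.
Within [37.7 MHz, 130 MHz]: 56.1 MHz, 75.6 MHz, 100 MHz, 119.5 MHz.

56.1 MHz, 75.6 MHz, 100 MHz, 119.5 MHz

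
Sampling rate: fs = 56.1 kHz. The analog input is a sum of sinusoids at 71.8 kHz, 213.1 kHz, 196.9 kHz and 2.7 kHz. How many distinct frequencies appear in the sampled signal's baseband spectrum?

4

fs/2 = 28.05 kHz.
71.8 kHz mod fs = 15.7 kHz.
15.7 kHz ≤ fs/2 = 28.05 kHz, appears at 15.7 kHz.
213.1 kHz mod fs = 44.8 kHz.
44.8 kHz > fs/2 = 28.05 kHz, folds to fs − 44.8 kHz = 11.3 kHz.
196.9 kHz mod fs = 28.6 kHz.
28.6 kHz > fs/2 = 28.05 kHz, folds to fs − 28.6 kHz = 27.5 kHz.
2.7 kHz ≤ fs/2 = 28.05 kHz, passes unchanged.
Distinct values: {2.7 kHz, 11.3 kHz, 15.7 kHz, 27.5 kHz} → 4.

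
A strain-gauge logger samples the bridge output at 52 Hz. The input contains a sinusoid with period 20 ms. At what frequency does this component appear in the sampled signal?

T = 20 ms → f = 1/T = 50 Hz.
50 Hz > fs/2 = 26 Hz, folds to fs − 50 Hz = 2 Hz.

2 Hz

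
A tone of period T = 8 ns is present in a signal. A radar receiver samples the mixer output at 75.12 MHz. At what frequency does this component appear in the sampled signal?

25.24 MHz

T = 8 ns → f = 1/T = 125 MHz.
125 MHz mod fs = 49.88 MHz.
49.88 MHz > fs/2 = 37.56 MHz, folds to fs − 49.88 MHz = 25.24 MHz.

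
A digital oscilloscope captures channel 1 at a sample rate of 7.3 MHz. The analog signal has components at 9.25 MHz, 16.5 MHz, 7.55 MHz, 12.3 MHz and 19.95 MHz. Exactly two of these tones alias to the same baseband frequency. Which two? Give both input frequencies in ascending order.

9.25 MHz, 19.95 MHz

fs/2 = 3.65 MHz.
9.25 MHz mod fs = 1.95 MHz.
1.95 MHz ≤ fs/2 = 3.65 MHz, appears at 1.95 MHz.
16.5 MHz mod fs = 1.9 MHz.
1.9 MHz ≤ fs/2 = 3.65 MHz, appears at 1.9 MHz.
7.55 MHz mod fs = 0.25 MHz.
0.25 MHz ≤ fs/2 = 3.65 MHz, appears at 0.25 MHz.
12.3 MHz mod fs = 5 MHz.
5 MHz > fs/2 = 3.65 MHz, folds to fs − 5 MHz = 2.3 MHz.
19.95 MHz mod fs = 5.35 MHz.
5.35 MHz > fs/2 = 3.65 MHz, folds to fs − 5.35 MHz = 1.95 MHz.
9.25 MHz and 19.95 MHz both map to 1.95 MHz.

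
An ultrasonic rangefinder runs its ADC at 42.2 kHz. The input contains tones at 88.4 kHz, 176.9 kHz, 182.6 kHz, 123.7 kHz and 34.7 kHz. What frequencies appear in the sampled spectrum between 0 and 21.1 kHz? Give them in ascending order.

fs/2 = 21.1 kHz.
88.4 kHz mod fs = 4 kHz.
4 kHz ≤ fs/2 = 21.1 kHz, appears at 4 kHz.
176.9 kHz mod fs = 8.1 kHz.
8.1 kHz ≤ fs/2 = 21.1 kHz, appears at 8.1 kHz.
182.6 kHz mod fs = 13.8 kHz.
13.8 kHz ≤ fs/2 = 21.1 kHz, appears at 13.8 kHz.
123.7 kHz mod fs = 39.3 kHz.
39.3 kHz > fs/2 = 21.1 kHz, folds to fs − 39.3 kHz = 2.9 kHz.
34.7 kHz > fs/2 = 21.1 kHz, folds to fs − 34.7 kHz = 7.5 kHz.
Distinct values: {2.9 kHz, 4 kHz, 7.5 kHz, 8.1 kHz, 13.8 kHz}.

2.9 kHz, 4 kHz, 7.5 kHz, 8.1 kHz, 13.8 kHz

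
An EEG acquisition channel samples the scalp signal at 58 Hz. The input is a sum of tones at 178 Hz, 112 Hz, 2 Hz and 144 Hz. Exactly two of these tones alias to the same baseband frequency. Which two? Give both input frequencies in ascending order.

fs/2 = 29 Hz.
178 Hz mod fs = 4 Hz.
4 Hz ≤ fs/2 = 29 Hz, appears at 4 Hz.
112 Hz mod fs = 54 Hz.
54 Hz > fs/2 = 29 Hz, folds to fs − 54 Hz = 4 Hz.
2 Hz ≤ fs/2 = 29 Hz, passes unchanged.
144 Hz mod fs = 28 Hz.
28 Hz ≤ fs/2 = 29 Hz, appears at 28 Hz.
112 Hz and 178 Hz both map to 4 Hz.

112 Hz, 178 Hz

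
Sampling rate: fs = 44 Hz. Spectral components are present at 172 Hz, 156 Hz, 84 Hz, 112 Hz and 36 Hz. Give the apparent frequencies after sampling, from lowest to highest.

fs/2 = 22 Hz.
172 Hz mod fs = 40 Hz.
40 Hz > fs/2 = 22 Hz, folds to fs − 40 Hz = 4 Hz.
156 Hz mod fs = 24 Hz.
24 Hz > fs/2 = 22 Hz, folds to fs − 24 Hz = 20 Hz.
84 Hz mod fs = 40 Hz.
40 Hz > fs/2 = 22 Hz, folds to fs − 40 Hz = 4 Hz.
112 Hz mod fs = 24 Hz.
24 Hz > fs/2 = 22 Hz, folds to fs − 24 Hz = 20 Hz.
36 Hz > fs/2 = 22 Hz, folds to fs − 36 Hz = 8 Hz.
Distinct values: {4 Hz, 8 Hz, 20 Hz}.

4 Hz, 8 Hz, 20 Hz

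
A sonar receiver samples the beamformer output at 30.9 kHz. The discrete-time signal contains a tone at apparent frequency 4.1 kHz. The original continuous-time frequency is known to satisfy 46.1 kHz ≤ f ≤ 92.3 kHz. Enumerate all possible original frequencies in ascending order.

Frequencies that alias to 4.1 kHz are k·fs ± 4.1 kHz for integer k ≥ 0.
k=0: 4.1 kHz.
k=1: 26.8 kHz, 35 kHz.
k=2: 57.7 kHz, 65.9 kHz.
k=3: 88.6 kHz, 96.8 kHz.
k=4: 119.5 kHz, 127.7 kHz.
Within [46.1 kHz, 92.3 kHz]: 57.7 kHz, 65.9 kHz, 88.6 kHz.

57.7 kHz, 65.9 kHz, 88.6 kHz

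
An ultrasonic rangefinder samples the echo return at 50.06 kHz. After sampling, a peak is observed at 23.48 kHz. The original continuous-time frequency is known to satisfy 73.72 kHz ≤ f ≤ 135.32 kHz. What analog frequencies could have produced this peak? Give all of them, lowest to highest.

76.64 kHz, 123.6 kHz, 126.7 kHz

Frequencies that alias to 23.48 kHz are k·fs ± 23.48 kHz for integer k ≥ 0.
k=0: 23.48 kHz.
k=1: 26.58 kHz, 73.54 kHz.
k=2: 76.64 kHz, 123.6 kHz.
k=3: 126.7 kHz, 173.66 kHz.
k=4: 176.76 kHz, 223.72 kHz.
Within [73.72 kHz, 135.32 kHz]: 76.64 kHz, 123.6 kHz, 126.7 kHz.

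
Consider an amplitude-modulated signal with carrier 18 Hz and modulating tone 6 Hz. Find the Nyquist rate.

48 Hz

AM sidebands sit at fc ± fm = 12 Hz and 24 Hz.
Highest-frequency component: 24 Hz.
Nyquist rate = 2 × 24 Hz = 48 Hz.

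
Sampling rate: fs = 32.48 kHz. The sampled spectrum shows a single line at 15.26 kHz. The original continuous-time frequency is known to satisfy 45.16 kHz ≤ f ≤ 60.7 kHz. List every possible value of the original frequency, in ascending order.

47.74 kHz, 49.7 kHz

Frequencies that alias to 15.26 kHz are k·fs ± 15.26 kHz for integer k ≥ 0.
k=0: 15.26 kHz.
k=1: 17.22 kHz, 47.74 kHz.
k=2: 49.7 kHz, 80.22 kHz.
k=3: 82.18 kHz, 112.7 kHz.
Within [45.16 kHz, 60.7 kHz]: 47.74 kHz, 49.7 kHz.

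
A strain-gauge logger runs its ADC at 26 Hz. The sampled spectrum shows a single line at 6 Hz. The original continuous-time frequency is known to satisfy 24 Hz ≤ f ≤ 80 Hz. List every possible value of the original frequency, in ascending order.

Frequencies that alias to 6 Hz are k·fs ± 6 Hz for integer k ≥ 0.
k=0: 6 Hz.
k=1: 20 Hz, 32 Hz.
k=2: 46 Hz, 58 Hz.
k=3: 72 Hz, 84 Hz.
k=4: 98 Hz, 110 Hz.
Within [24 Hz, 80 Hz]: 32 Hz, 46 Hz, 58 Hz, 72 Hz.

32 Hz, 46 Hz, 58 Hz, 72 Hz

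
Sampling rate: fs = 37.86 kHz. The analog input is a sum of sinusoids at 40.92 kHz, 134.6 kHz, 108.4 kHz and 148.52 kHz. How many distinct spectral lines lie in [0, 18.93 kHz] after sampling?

4

fs/2 = 18.93 kHz.
40.92 kHz mod fs = 3.06 kHz.
3.06 kHz ≤ fs/2 = 18.93 kHz, appears at 3.06 kHz.
134.6 kHz mod fs = 21.02 kHz.
21.02 kHz > fs/2 = 18.93 kHz, folds to fs − 21.02 kHz = 16.84 kHz.
108.4 kHz mod fs = 32.68 kHz.
32.68 kHz > fs/2 = 18.93 kHz, folds to fs − 32.68 kHz = 5.18 kHz.
148.52 kHz mod fs = 34.94 kHz.
34.94 kHz > fs/2 = 18.93 kHz, folds to fs − 34.94 kHz = 2.92 kHz.
Distinct values: {2.92 kHz, 3.06 kHz, 5.18 kHz, 16.84 kHz} → 4.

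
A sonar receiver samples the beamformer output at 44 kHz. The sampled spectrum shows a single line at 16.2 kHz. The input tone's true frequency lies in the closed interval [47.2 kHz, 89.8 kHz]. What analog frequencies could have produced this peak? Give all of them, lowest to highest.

Frequencies that alias to 16.2 kHz are k·fs ± 16.2 kHz for integer k ≥ 0.
k=0: 16.2 kHz.
k=1: 27.8 kHz, 60.2 kHz.
k=2: 71.8 kHz, 104.2 kHz.
k=3: 115.8 kHz, 148.2 kHz.
Within [47.2 kHz, 89.8 kHz]: 60.2 kHz, 71.8 kHz.

60.2 kHz, 71.8 kHz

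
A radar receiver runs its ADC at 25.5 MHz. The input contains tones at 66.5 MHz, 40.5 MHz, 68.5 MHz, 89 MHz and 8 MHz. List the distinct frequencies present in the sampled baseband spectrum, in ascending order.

8 MHz, 10 MHz, 10.5 MHz, 12.5 MHz

fs/2 = 12.75 MHz.
66.5 MHz mod fs = 15.5 MHz.
15.5 MHz > fs/2 = 12.75 MHz, folds to fs − 15.5 MHz = 10 MHz.
40.5 MHz mod fs = 15 MHz.
15 MHz > fs/2 = 12.75 MHz, folds to fs − 15 MHz = 10.5 MHz.
68.5 MHz mod fs = 17.5 MHz.
17.5 MHz > fs/2 = 12.75 MHz, folds to fs − 17.5 MHz = 8 MHz.
89 MHz mod fs = 12.5 MHz.
12.5 MHz ≤ fs/2 = 12.75 MHz, appears at 12.5 MHz.
8 MHz ≤ fs/2 = 12.75 MHz, passes unchanged.
Distinct values: {8 MHz, 10 MHz, 10.5 MHz, 12.5 MHz}.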